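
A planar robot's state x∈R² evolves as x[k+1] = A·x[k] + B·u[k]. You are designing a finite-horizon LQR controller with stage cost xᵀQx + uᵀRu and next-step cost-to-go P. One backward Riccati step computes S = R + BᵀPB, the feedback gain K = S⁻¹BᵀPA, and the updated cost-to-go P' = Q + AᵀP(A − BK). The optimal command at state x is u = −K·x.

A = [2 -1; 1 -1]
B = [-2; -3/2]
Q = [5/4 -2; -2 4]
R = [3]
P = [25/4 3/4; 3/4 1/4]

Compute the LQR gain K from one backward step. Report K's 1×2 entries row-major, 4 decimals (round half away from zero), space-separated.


-0.8809 0.4688

BᵀP = [-13.6250 -1.8750]
S = R + BᵀPB = [3] + [30.0625] = [33.0625]
BᵀPA = [-29.1250 15.5000]
K = S⁻¹·BᵀPA = [-0.8809 0.4688]
A−BK = [0.2382 -0.0624; -0.3214 -0.2968]
AᵀP(A−BK) = [2.5936 -1.3459; -1.3459 0.7335]
P' = Q + AᵀP(A−BK) = [3.8436 -3.3459; -3.3459 4.7335]
tr(P') = 8.5770


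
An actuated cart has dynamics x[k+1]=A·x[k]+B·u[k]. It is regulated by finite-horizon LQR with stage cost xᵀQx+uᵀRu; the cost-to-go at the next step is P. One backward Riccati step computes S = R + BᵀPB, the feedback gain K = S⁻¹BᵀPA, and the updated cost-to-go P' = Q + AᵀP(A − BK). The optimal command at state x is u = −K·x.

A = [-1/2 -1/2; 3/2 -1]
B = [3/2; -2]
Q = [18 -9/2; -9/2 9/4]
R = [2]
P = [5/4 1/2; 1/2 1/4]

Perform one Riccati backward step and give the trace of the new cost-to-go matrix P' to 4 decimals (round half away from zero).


21.2681

BᵀP = [0.8750 0.2500]
S = R + BᵀPB = [2] + [0.8125] = [2.8125]
BᵀPA = [-0.0625 -0.6875]
K = S⁻¹·BᵀPA = [-0.0222 -0.2444]
A−BK = [-0.4667 -0.1333; 1.4556 -1.4889]
AᵀP(A−BK) = [0.1236 -0.2028; -0.2028 0.8944]
P' = Q + AᵀP(A−BK) = [18.1236 -4.7028; -4.7028 3.1444]
tr(P') = 21.2681


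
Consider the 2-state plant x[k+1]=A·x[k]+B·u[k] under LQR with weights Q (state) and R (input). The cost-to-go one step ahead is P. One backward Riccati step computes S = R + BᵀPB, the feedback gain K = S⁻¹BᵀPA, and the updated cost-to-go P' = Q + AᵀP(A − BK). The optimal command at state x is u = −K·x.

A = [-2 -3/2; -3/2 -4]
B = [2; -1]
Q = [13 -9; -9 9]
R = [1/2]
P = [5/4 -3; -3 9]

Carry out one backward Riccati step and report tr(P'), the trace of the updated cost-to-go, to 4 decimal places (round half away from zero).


34.0130

BᵀP = [5.5000 -15.0000]
S = R + BᵀPB = [1/2] + [26.0000] = [26.5000]
BᵀPA = [11.5000 51.7500]
K = S⁻¹·BᵀPA = [0.4340 1.9528]
A−BK = [-2.8679 -5.4057; -1.0660 -2.0472]
AᵀP(A−BK) = [2.2594 4.5425; 4.5425 9.7535]
P' = Q + AᵀP(A−BK) = [15.2594 -4.4575; -4.4575 18.7535]
tr(P') = 34.0130


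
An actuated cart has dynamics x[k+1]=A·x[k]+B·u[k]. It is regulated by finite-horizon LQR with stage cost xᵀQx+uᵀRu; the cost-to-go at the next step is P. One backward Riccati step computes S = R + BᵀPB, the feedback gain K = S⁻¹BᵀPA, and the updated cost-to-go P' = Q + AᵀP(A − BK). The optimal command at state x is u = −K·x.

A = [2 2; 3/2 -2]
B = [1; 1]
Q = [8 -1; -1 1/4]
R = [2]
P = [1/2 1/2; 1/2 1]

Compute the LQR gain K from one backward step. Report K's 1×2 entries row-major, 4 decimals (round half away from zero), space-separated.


0.9444 -0.2222

BᵀP = [1.0000 1.5000]
S = R + BᵀPB = [2] + [2.5000] = [4.5000]
BᵀPA = [4.2500 -1.0000]
K = S⁻¹·BᵀPA = [0.9444 -0.2222]
A−BK = [1.0556 2.2222; 0.5556 -1.7778]
AᵀP(A−BK) = [3.2361 -0.5556; -0.5556 1.7778]
P' = Q + AᵀP(A−BK) = [11.2361 -1.5556; -1.5556 2.0278]
tr(P') = 13.2639


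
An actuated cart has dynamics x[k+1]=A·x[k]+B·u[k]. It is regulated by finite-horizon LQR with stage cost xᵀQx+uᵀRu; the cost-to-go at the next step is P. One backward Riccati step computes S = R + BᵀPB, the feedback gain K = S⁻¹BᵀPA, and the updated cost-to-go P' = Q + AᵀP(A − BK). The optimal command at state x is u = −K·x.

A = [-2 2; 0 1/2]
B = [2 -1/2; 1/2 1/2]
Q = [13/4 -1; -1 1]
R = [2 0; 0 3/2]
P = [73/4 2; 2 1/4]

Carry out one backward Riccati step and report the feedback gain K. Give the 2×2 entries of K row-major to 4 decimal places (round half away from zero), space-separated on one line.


-0.8933 0.9191 0.2620 -0.2634

BᵀP = [37.5000 4.1250; -8.1250 -0.8750]
S = R + BᵀPB = [2 0; 0 3/2] + [77.0625 -16.6875; -16.6875 3.6250] = [79.0625 -16.6875; -16.6875 5.1250]
BᵀPA = [-75.0000 77.0625; 16.2500 -16.6875]
K = S⁻¹·BᵀPA = [-0.8933 0.9191; 0.2620 -0.2634]
A−BK = [-0.0824 0.0301; 0.3156 0.1721]
AᵀP(A−BK) = [1.7437 -1.7866; -1.7866 1.8382]
P' = Q + AᵀP(A−BK) = [4.9937 -2.7866; -2.7866 2.8382]
tr(P') = 7.8319


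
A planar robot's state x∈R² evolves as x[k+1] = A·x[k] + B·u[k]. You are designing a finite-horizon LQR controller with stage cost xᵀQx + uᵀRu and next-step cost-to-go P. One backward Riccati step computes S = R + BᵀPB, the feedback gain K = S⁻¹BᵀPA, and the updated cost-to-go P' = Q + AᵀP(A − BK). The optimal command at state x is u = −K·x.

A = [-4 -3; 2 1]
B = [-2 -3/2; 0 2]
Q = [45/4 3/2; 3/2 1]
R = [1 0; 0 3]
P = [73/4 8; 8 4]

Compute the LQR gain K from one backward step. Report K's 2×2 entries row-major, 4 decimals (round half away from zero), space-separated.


BᵀP = [-36.5000 -16.0000; -11.3750 -4.0000]
S = R + BᵀPB = [1 0; 0 3] + [73.0000 22.7500; 22.7500 9.0625] = [74.0000 22.7500; 22.7500 12.0625]
BᵀPA = [114.0000 93.5000; 37.5000 30.1250]
K = S⁻¹·BᵀPA = [1.3918 1.1798; 0.4839 0.2723]
A−BK = [-0.4906 -0.2320; 1.0322 0.4554]
AᵀP(A−BK) = [3.1915 2.2916; 2.2916 1.7357]
P' = Q + AᵀP(A−BK) = [14.4415 3.7916; 3.7916 2.7357]
tr(P') = 17.1772

1.3918 1.1798 0.4839 0.2723


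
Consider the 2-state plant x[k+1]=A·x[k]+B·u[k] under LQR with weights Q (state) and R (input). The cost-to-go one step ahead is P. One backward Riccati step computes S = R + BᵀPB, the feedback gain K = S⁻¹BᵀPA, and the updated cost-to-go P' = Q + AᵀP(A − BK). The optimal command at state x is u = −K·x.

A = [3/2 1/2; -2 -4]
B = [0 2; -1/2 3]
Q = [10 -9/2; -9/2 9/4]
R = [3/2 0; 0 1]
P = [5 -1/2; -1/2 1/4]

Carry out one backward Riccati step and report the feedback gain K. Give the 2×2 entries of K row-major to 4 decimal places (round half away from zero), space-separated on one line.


0.3387 0.3759 0.7657 0.3016

BᵀP = [0.2500 -0.1250; 8.5000 -0.2500]
S = R + BᵀPB = [3/2 0; 0 1] + [0.0625 0.1250; 0.1250 16.2500] = [1.5625 0.1250; 0.1250 17.2500]
BᵀPA = [0.6250 0.6250; 13.2500 5.2500]
K = S⁻¹·BᵀPA = [0.3387 0.3759; 0.7657 0.3016]
A−BK = [-0.0313 -0.1032; -4.1276 -4.7169]
AᵀP(A−BK) = [4.8933 5.0186; 5.0186 5.4316]
P' = Q + AᵀP(A−BK) = [14.8933 0.5186; 0.5186 7.6816]
tr(P') = 22.5748


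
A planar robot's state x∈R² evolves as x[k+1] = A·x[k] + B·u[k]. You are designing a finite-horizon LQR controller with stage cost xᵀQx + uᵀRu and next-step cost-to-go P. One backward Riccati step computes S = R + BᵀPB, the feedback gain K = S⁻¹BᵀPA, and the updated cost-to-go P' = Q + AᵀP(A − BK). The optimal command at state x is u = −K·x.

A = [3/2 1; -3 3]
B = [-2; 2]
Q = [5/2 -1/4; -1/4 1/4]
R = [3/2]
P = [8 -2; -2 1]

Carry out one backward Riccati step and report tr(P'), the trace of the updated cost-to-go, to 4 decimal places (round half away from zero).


9.6098

BᵀP = [-20.0000 6.0000]
S = R + BᵀPB = [3/2] + [52.0000] = [53.5000]
BᵀPA = [-48.0000 -2.0000]
K = S⁻¹·BᵀPA = [-0.8972 -0.0374]
A−BK = [-0.2944 0.9252; -1.2056 3.0748]
AᵀP(A−BK) = [1.9346 -1.7944; -1.7944 4.9252]
P' = Q + AᵀP(A−BK) = [4.4346 -2.0444; -2.0444 5.1752]
tr(P') = 9.6098


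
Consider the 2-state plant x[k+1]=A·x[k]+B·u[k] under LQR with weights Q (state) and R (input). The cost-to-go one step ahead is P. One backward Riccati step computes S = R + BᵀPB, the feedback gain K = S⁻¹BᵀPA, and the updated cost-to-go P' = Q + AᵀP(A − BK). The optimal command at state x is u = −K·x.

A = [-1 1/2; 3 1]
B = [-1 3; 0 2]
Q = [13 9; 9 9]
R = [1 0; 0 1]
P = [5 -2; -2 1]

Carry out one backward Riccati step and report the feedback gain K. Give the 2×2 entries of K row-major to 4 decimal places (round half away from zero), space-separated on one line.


0.9429 0.1000 -0.4857 0.1000

BᵀP = [-5.0000 2.0000; 11.0000 -4.0000]
S = R + BᵀPB = [1 0; 0 1] + [5.0000 -11.0000; -11.0000 25.0000] = [6.0000 -11.0000; -11.0000 26.0000]
BᵀPA = [11.0000 -0.5000; -23.0000 1.5000]
K = S⁻¹·BᵀPA = [0.9429 0.1000; -0.4857 0.1000]
A−BK = [1.4000 0.3000; 3.9714 0.8000]
AᵀP(A−BK) = [4.4571 0.7000; 0.7000 0.1500]
P' = Q + AᵀP(A−BK) = [17.4571 9.7000; 9.7000 9.1500]
tr(P') = 26.6071


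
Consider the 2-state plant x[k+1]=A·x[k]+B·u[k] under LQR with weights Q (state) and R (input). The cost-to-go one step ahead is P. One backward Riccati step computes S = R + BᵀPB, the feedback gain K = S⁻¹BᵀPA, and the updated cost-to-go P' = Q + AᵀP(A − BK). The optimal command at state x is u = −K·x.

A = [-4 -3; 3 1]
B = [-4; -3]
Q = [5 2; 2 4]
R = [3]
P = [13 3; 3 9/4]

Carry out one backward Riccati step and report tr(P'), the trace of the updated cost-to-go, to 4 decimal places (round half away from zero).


61.2960

BᵀP = [-61.0000 -18.7500]
S = R + BᵀPB = [3] + [300.2500] = [303.2500]
BᵀPA = [187.7500 164.2500]
K = S⁻¹·BᵀPA = [0.6191 0.5416]
A−BK = [-1.5235 -0.8335; 4.8574 2.6249]
AᵀP(A−BK) = [40.0091 22.0585; 22.0585 12.2869]
P' = Q + AᵀP(A−BK) = [45.0091 24.0585; 24.0585 16.2869]
tr(P') = 61.2960


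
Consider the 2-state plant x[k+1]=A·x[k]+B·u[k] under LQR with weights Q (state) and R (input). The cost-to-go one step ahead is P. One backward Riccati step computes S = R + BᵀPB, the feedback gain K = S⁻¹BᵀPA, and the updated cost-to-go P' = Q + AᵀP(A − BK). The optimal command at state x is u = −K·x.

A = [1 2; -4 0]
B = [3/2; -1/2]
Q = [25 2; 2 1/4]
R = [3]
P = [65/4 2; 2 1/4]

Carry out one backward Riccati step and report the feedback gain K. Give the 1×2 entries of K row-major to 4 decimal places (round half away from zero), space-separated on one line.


BᵀP = [23.3750 2.8750]
S = R + BᵀPB = [3] + [33.6250] = [36.6250]
BᵀPA = [11.8750 46.7500]
K = S⁻¹·BᵀPA = [0.3242 1.2765]
A−BK = [0.5137 0.0853; -3.8379 0.6382]
AᵀP(A−BK) = [0.3997 1.3422; 1.3422 5.3259]
P' = Q + AᵀP(A−BK) = [25.3997 3.3422; 3.3422 5.5759]
tr(P') = 30.9757

0.3242 1.2765


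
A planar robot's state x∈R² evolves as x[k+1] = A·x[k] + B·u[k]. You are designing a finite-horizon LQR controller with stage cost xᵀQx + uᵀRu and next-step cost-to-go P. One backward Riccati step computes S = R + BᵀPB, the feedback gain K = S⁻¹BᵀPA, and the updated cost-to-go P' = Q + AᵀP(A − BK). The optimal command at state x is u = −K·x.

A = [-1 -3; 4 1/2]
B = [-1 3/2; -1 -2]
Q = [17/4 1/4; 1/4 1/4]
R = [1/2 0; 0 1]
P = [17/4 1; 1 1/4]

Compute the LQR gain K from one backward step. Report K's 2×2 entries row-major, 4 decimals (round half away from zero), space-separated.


-0.0622 1.6198 -0.1275 -0.7045

BᵀP = [-5.2500 -1.2500; 4.3750 1.0000]
S = R + BᵀPB = [1/2 0; 0 1] + [6.5000 -5.3750; -5.3750 4.5625] = [7.0000 -5.3750; -5.3750 5.5625]
BᵀPA = [0.2500 15.1250; -0.3750 -12.6250]
K = S⁻¹·BᵀPA = [-0.0622 1.6198; -0.1275 -0.7045]
A−BK = [-0.8709 -0.3235; 3.6827 0.7107]
AᵀP(A−BK) = [0.2177 0.0809; 0.0809 1.9193]
P' = Q + AᵀP(A−BK) = [4.4677 0.3309; 0.3309 2.1693]
tr(P') = 6.6371


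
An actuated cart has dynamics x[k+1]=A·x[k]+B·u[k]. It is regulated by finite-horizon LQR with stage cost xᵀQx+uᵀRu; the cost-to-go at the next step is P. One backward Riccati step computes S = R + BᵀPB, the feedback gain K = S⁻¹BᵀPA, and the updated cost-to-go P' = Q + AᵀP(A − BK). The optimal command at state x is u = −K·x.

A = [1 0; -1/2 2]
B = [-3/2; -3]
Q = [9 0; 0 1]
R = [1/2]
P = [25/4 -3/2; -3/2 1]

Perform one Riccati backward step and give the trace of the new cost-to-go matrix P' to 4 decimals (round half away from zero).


BᵀP = [-4.8750 -0.7500]
S = R + BᵀPB = [1/2] + [9.5625] = [10.0625]
BᵀPA = [-4.5000 -1.5000]
K = S⁻¹·BᵀPA = [-0.4472 -0.1491]
A−BK = [0.3292 -0.2236; -1.8416 1.5528]
AᵀP(A−BK) = [5.9876 -4.6708; -4.6708 3.7764]
P' = Q + AᵀP(A−BK) = [14.9876 -4.6708; -4.6708 4.7764]
tr(P') = 19.7640

19.7640


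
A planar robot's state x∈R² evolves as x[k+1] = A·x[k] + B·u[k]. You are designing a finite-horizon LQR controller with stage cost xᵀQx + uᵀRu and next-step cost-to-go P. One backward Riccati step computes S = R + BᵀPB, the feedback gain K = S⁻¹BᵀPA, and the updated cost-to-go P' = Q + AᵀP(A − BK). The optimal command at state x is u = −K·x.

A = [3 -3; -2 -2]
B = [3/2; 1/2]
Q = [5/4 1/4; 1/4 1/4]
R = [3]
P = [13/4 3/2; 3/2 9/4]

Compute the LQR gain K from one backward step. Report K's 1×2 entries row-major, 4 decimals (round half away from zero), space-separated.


BᵀP = [5.6250 3.3750]
S = R + BᵀPB = [3] + [10.1250] = [13.1250]
BᵀPA = [10.1250 -23.6250]
K = S⁻¹·BᵀPA = [0.7714 -1.8000]
A−BK = [1.8429 -0.3000; -2.3857 -1.1000]
AᵀP(A−BK) = [12.4393 -2.0250; -2.0250 13.7250]
P' = Q + AᵀP(A−BK) = [13.6893 -1.7750; -1.7750 13.9750]
tr(P') = 27.6643

0.7714 -1.8000


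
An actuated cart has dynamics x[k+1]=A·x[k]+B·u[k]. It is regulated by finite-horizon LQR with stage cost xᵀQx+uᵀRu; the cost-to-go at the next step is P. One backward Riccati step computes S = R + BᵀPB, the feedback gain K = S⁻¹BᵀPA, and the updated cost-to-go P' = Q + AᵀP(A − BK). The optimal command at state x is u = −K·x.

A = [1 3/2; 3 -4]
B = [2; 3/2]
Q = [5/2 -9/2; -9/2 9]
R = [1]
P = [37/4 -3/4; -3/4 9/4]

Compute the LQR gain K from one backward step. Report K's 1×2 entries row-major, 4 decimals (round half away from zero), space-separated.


BᵀP = [17.3750 1.8750]
S = R + BᵀPB = [1] + [37.5625] = [38.5625]
BᵀPA = [23.0000 18.5625]
K = S⁻¹·BᵀPA = [0.5964 0.4814]
A−BK = [-0.1929 0.5373; 2.1053 -4.7220]
AᵀP(A−BK) = [11.2820 -24.5713; -24.5713 56.8772]
P' = Q + AᵀP(A−BK) = [13.7820 -29.0713; -29.0713 65.8772]
tr(P') = 79.6592

0.5964 0.4814


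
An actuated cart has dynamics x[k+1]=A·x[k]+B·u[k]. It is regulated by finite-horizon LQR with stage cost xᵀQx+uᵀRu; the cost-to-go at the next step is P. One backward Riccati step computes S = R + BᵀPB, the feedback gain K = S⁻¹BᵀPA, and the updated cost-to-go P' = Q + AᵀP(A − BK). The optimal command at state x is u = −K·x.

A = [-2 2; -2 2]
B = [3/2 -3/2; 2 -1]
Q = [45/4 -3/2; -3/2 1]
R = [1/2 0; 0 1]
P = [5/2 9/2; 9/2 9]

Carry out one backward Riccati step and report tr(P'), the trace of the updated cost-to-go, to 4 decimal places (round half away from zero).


BᵀP = [12.7500 24.7500; -8.2500 -15.7500]
S = R + BᵀPB = [1/2 0; 0 1] + [68.6250 -43.8750; -43.8750 28.1250] = [69.1250 -43.8750; -43.8750 29.1250]
BᵀPA = [-75.0000 75.0000; 48.0000 -48.0000]
K = S⁻¹·BᵀPA = [-0.8881 0.8881; 0.3102 -0.3102]
A−BK = [-0.2025 0.2025; 0.0864 -0.0864]
AᵀP(A−BK) = [0.5028 -0.5028; -0.5028 0.5028]
P' = Q + AᵀP(A−BK) = [11.7528 -2.0028; -2.0028 1.5028]
tr(P') = 13.2557

13.2557


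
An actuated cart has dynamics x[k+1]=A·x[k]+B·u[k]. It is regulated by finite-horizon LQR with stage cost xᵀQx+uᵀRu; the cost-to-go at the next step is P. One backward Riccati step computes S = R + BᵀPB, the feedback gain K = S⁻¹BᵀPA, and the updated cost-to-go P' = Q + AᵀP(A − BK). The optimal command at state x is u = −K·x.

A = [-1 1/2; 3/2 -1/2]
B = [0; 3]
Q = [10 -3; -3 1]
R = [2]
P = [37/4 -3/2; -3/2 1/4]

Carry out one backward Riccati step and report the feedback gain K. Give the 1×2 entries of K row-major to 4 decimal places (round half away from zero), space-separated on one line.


1.3235 -0.6176

BᵀP = [-4.5000 0.7500]
S = R + BᵀPB = [2] + [2.2500] = [4.2500]
BᵀPA = [5.6250 -2.6250]
K = S⁻¹·BᵀPA = [1.3235 -0.6176]
A−BK = [-1.0000 0.5000; -2.4706 1.3529]
AᵀP(A−BK) = [6.8676 -3.2132; -3.2132 1.5037]
P' = Q + AᵀP(A−BK) = [16.8676 -6.2132; -6.2132 2.5037]
tr(P') = 19.3713


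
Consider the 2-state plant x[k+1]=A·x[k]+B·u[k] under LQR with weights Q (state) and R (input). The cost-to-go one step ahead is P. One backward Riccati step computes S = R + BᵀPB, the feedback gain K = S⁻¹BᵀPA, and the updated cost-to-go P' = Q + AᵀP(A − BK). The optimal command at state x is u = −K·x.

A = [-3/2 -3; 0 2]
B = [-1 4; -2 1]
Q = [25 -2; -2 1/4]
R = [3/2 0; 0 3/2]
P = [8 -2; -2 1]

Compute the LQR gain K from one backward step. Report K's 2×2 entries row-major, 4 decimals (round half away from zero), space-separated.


BᵀP = [-4.0000 0.0000; 30.0000 -7.0000]
S = R + BᵀPB = [3/2 0; 0 3/2] + [4.0000 -16.0000; -16.0000 113.0000] = [5.5000 -16.0000; -16.0000 114.5000]
BᵀPA = [6.0000 12.0000; -45.0000 -104.0000]
K = S⁻¹·BᵀPA = [-0.0883 -0.7759; -0.4054 -1.0167]
A−BK = [0.0331 0.2910; 0.2288 1.4649]
AᵀP(A−BK) = [0.2890 0.9030; 0.9030 3.5719]
P' = Q + AᵀP(A−BK) = [25.2890 -1.0970; -1.0970 3.8219]
tr(P') = 29.1109

-0.0883 -0.7759 -0.4054 -1.0167


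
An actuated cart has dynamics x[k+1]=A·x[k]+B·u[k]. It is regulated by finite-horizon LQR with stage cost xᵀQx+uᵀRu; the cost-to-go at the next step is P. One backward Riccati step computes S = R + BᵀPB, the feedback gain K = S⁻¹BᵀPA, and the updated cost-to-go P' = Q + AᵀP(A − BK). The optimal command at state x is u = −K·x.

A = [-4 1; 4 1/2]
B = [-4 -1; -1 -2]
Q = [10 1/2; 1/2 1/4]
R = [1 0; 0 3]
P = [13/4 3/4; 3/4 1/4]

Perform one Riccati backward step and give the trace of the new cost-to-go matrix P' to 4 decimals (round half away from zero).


BᵀP = [-13.7500 -3.2500; -4.7500 -1.2500]
S = R + BᵀPB = [1 0; 0 3] + [58.2500 20.2500; 20.2500 7.2500] = [59.2500 20.2500; 20.2500 10.2500]
BᵀPA = [42.0000 -15.3750; 14.0000 -5.3750]
K = S⁻¹·BᵀPA = [0.7452 -0.2471; -0.1065 -0.0361]
A−BK = [-1.1255 -0.0247; 4.5323 0.1806]
AᵀP(A−BK) = [2.1901 -0.1141; -0.1141 0.0684]
P' = Q + AᵀP(A−BK) = [12.1901 0.3859; 0.3859 0.3184]
tr(P') = 12.5086

12.5086


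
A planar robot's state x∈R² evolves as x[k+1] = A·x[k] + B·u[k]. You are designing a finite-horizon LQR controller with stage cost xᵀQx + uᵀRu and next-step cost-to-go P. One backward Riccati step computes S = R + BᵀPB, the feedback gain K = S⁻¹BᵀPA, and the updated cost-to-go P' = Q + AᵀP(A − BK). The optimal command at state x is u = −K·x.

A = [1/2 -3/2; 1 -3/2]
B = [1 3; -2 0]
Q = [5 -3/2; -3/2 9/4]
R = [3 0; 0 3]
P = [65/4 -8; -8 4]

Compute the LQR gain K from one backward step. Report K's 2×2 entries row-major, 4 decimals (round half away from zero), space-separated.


-0.0261 -0.0682 0.0194 -0.2045

BᵀP = [32.2500 -16.0000; 48.7500 -24.0000]
S = R + BᵀPB = [3 0; 0 3] + [64.2500 96.7500; 96.7500 146.2500] = [67.2500 96.7500; 96.7500 149.2500]
BᵀPA = [0.1250 -24.3750; 0.3750 -37.1250]
K = S⁻¹·BᵀPA = [-0.0261 -0.0682; 0.0194 -0.2045]
A−BK = [0.4678 -0.8182; 0.9479 -1.6364]
AᵀP(A−BK) = [0.0585 -0.1023; -0.1023 0.3068]
P' = Q + AᵀP(A−BK) = [5.0585 -1.6023; -1.6023 2.5568]
tr(P') = 7.6153


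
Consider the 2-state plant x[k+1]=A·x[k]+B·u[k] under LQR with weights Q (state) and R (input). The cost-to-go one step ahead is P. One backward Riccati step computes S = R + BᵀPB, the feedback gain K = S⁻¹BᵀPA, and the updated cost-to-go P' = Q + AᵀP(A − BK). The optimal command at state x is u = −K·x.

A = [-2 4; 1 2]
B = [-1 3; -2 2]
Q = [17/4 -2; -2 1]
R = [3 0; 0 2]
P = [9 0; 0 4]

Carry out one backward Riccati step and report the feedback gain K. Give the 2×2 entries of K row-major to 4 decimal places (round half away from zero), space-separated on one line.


BᵀP = [-9.0000 -8.0000; 27.0000 8.0000]
S = R + BᵀPB = [3 0; 0 2] + [25.0000 -43.0000; -43.0000 97.0000] = [28.0000 -43.0000; -43.0000 99.0000]
BᵀPA = [10.0000 -52.0000; -46.0000 124.0000]
K = S⁻¹·BᵀPA = [-1.0704 0.1993; -0.9296 1.3391]
A−BK = [-0.2817 0.1820; 0.7183 -0.2795]
AᵀP(A−BK) = [7.9437 -4.3944; -4.3944 4.3164]
P' = Q + AᵀP(A−BK) = [12.1937 -6.3944; -6.3944 5.3164]
tr(P') = 17.5100

-1.0704 0.1993 -0.9296 1.3391


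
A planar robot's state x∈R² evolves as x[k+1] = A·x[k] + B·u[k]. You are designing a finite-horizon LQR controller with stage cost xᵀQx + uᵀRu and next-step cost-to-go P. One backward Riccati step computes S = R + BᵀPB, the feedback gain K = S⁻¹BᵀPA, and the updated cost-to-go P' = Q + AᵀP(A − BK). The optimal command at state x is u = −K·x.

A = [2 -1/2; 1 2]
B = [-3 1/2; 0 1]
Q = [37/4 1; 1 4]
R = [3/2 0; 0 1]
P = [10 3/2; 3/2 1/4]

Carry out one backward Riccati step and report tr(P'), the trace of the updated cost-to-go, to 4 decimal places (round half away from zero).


BᵀP = [-30.0000 -4.5000; 6.5000 1.0000]
S = R + BᵀPB = [3/2 0; 0 1] + [90.0000 -19.5000; -19.5000 4.2500] = [91.5000 -19.5000; -19.5000 5.2500]
BᵀPA = [-64.5000 6.0000; 14.0000 -1.2500]
K = S⁻¹·BᵀPA = [-0.6554 0.0712; 0.2322 0.0262]
A−BK = [-0.0824 -0.2996; 0.7678 1.9738]
AᵀP(A−BK) = [0.7238 -0.0272; -0.0272 0.1058]
P' = Q + AᵀP(A−BK) = [9.9738 0.9728; 0.9728 4.1058]
tr(P') = 14.0796

14.0796


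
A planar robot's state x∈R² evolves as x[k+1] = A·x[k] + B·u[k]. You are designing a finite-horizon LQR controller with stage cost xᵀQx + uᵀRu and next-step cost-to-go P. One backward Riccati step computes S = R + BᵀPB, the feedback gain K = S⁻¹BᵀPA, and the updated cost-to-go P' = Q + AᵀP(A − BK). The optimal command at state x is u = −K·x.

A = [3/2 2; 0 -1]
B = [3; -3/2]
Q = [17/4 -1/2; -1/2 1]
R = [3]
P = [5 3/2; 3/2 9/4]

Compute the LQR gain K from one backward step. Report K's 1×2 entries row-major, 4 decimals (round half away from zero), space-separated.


BᵀP = [12.7500 1.1250]
S = R + BᵀPB = [3] + [36.5625] = [39.5625]
BᵀPA = [19.1250 24.3750]
K = S⁻¹·BᵀPA = [0.4834 0.6161]
A−BK = [0.0498 0.1517; 0.7251 -0.0758]
AᵀP(A−BK) = [2.0047 0.9668; 0.9668 1.2322]
P' = Q + AᵀP(A−BK) = [6.2547 0.4668; 0.4668 2.2322]
tr(P') = 8.4870

0.4834 0.6161


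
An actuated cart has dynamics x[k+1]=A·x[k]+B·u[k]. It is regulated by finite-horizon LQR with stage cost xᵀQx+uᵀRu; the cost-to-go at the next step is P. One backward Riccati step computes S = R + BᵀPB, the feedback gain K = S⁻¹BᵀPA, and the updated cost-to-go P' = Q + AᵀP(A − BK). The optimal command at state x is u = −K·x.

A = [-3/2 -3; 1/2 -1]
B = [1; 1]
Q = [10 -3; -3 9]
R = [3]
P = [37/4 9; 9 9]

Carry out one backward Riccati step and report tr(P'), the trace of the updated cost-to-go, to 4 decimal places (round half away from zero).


BᵀP = [18.2500 18.0000]
S = R + BᵀPB = [3] + [36.2500] = [39.2500]
BᵀPA = [-18.3750 -72.7500]
K = S⁻¹·BᵀPA = [-0.4682 -1.8535]
A−BK = [-1.0318 -1.1465; 0.9682 0.8535]
AᵀP(A−BK) = [0.9602 3.0669; 3.0669 11.4076]
P' = Q + AᵀP(A−BK) = [10.9602 0.0669; 0.0669 20.4076]
tr(P') = 31.3678

31.3678


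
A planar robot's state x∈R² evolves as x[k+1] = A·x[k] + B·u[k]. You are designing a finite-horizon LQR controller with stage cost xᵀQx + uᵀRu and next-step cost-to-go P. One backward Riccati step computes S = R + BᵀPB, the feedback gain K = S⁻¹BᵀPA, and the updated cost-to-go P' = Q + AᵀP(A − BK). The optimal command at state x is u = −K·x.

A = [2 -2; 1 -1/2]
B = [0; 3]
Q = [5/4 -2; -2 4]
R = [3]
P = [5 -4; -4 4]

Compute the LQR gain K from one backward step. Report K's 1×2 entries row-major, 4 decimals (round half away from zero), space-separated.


BᵀP = [-12.0000 12.0000]
S = R + BᵀPB = [3] + [36.0000] = [39.0000]
BᵀPA = [-12.0000 18.0000]
K = S⁻¹·BᵀPA = [-0.3077 0.4615]
A−BK = [2.0000 -2.0000; 1.9231 -1.8846]
AᵀP(A−BK) = [4.3077 -4.4615; -4.4615 4.6923]
P' = Q + AᵀP(A−BK) = [5.5577 -6.4615; -6.4615 8.6923]
tr(P') = 14.2500

-0.3077 0.4615


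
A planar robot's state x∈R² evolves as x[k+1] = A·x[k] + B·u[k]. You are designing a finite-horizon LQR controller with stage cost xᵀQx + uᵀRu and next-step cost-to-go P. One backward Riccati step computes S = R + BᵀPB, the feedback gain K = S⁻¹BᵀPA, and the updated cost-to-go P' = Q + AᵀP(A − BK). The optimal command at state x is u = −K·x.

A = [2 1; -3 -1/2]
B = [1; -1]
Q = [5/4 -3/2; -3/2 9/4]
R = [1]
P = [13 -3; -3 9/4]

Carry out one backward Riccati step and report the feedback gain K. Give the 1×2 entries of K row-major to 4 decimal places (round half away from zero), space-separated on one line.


2.1461 0.8371

BᵀP = [16.0000 -5.2500]
S = R + BᵀPB = [1] + [21.2500] = [22.2500]
BᵀPA = [47.7500 18.6250]
K = S⁻¹·BᵀPA = [2.1461 0.8371]
A−BK = [-0.1461 0.1629; -0.8539 0.3371]
AᵀP(A−BK) = [5.7753 1.4045; 1.4045 0.9719]
P' = Q + AᵀP(A−BK) = [7.0253 -0.0955; -0.0955 3.2219]
tr(P') = 10.2472


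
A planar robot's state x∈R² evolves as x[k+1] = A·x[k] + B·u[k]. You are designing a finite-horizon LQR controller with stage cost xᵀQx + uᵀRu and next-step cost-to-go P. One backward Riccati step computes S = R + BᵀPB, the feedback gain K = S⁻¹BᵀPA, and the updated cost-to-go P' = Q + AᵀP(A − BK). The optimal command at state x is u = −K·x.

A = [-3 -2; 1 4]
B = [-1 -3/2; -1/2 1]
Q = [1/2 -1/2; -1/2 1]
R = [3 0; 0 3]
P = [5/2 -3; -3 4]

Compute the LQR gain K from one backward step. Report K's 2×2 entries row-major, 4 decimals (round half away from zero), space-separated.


0.2106 0.1584 1.3051 2.1782

BᵀP = [-1.0000 1.0000; -6.7500 8.5000]
S = R + BᵀPB = [3 0; 0 3] + [0.5000 2.5000; 2.5000 18.6250] = [3.5000 2.5000; 2.5000 21.6250]
BᵀPA = [4.0000 6.0000; 28.7500 47.5000]
K = S⁻¹·BᵀPA = [0.2106 0.1584; 1.3051 2.1782]
A−BK = [-0.8317 1.4257; -0.1998 1.9010]
AᵀP(A−BK) = [6.1350 9.7426; 9.7426 17.5842]
P' = Q + AᵀP(A−BK) = [6.6350 9.2426; 9.2426 18.5842]
tr(P') = 25.2192


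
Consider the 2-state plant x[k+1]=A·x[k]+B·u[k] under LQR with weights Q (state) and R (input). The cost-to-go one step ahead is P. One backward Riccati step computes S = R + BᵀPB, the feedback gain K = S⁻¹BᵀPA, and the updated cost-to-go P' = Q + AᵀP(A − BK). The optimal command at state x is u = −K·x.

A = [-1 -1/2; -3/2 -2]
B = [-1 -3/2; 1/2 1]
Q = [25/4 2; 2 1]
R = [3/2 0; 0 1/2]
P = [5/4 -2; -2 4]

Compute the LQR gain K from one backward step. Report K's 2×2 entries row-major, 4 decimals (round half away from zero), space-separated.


BᵀP = [-2.2500 4.0000; -3.8750 7.0000]
S = R + BᵀPB = [3/2 0; 0 1/2] + [4.2500 7.3750; 7.3750 12.8125] = [5.7500 7.3750; 7.3750 13.3125]
BᵀPA = [-3.7500 -6.8750; -6.6250 -12.0625]
K = S⁻¹·BᵀPA = [-0.0480 -0.1157; -0.4711 -0.8420]
A−BK = [-1.7546 -1.8787; -1.0049 -1.1001]
AᵀP(A−BK) = [0.9492 1.1128; 1.1128 1.3604]
P' = Q + AᵀP(A−BK) = [7.1992 3.1128; 3.1128 2.3604]
tr(P') = 9.5596

-0.0480 -0.1157 -0.4711 -0.8420


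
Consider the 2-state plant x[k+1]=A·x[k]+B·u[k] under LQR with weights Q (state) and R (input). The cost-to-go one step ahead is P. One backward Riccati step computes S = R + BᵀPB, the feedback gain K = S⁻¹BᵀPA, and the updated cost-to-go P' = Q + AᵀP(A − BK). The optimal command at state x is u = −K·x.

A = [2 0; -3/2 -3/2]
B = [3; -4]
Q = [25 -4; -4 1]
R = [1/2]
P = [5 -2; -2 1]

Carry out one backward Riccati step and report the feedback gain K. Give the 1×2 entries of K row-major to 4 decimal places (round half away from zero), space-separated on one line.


0.5571 0.1370

BᵀP = [23.0000 -10.0000]
S = R + BᵀPB = [1/2] + [109.0000] = [109.5000]
BᵀPA = [61.0000 15.0000]
K = S⁻¹·BᵀPA = [0.5571 0.1370]
A−BK = [0.3288 -0.4110; 0.7283 -0.9521]
AᵀP(A−BK) = [0.2683 -0.1062; -0.1062 0.1952]
P' = Q + AᵀP(A−BK) = [25.2683 -4.1062; -4.1062 1.1952]
tr(P') = 26.4635


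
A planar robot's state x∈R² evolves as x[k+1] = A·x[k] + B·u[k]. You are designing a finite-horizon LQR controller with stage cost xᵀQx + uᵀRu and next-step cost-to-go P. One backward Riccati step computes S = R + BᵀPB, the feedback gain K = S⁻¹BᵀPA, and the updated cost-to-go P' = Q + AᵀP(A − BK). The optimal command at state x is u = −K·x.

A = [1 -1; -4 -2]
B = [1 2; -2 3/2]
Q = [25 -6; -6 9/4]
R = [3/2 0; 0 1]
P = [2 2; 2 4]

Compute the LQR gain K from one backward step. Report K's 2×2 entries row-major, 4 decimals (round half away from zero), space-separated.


1.3125 0.3920 -0.5313 -0.7301

BᵀP = [-2.0000 -6.0000; 7.0000 10.0000]
S = R + BᵀPB = [3/2 0; 0 1] + [10.0000 -13.0000; -13.0000 29.0000] = [11.5000 -13.0000; -13.0000 30.0000]
BᵀPA = [22.0000 14.0000; -33.0000 -27.0000]
K = S⁻¹·BᵀPA = [1.3125 0.3920; -0.5313 -0.7301]
A−BK = [0.7500 0.0682; -0.5781 -0.1207]
AᵀP(A−BK) = [3.5938 1.2813; 1.2813 0.7983]
P' = Q + AᵀP(A−BK) = [28.5938 -4.7188; -4.7188 3.0483]
tr(P') = 31.6420


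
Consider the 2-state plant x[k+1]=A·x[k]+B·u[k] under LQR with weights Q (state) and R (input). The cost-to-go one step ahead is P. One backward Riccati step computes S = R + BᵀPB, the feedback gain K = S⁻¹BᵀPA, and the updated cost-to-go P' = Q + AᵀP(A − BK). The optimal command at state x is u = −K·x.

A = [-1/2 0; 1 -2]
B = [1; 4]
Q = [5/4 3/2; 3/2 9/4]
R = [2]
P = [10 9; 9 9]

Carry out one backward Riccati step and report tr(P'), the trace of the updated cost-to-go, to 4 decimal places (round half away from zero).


BᵀP = [46.0000 45.0000]
S = R + BᵀPB = [2] + [226.0000] = [228.0000]
BᵀPA = [22.0000 -90.0000]
K = S⁻¹·BᵀPA = [0.0965 -0.3947]
A−BK = [-0.5965 0.3947; 0.6140 -0.4211]
AᵀP(A−BK) = [0.3772 -0.3158; -0.3158 0.4737]
P' = Q + AᵀP(A−BK) = [1.6272 1.1842; 1.1842 2.7237]
tr(P') = 4.3509

4.3509


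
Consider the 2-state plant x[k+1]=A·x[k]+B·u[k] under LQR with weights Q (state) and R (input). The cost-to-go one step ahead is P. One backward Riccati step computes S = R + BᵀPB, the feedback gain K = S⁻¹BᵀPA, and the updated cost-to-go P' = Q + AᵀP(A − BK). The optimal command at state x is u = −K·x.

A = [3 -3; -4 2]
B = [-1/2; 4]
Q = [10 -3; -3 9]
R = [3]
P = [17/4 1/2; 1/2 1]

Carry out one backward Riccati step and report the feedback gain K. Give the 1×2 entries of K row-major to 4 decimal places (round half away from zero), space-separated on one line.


-0.8512 0.4360

BᵀP = [-0.1250 3.7500]
S = R + BᵀPB = [3] + [15.0625] = [18.0625]
BᵀPA = [-15.3750 7.8750]
K = S⁻¹·BᵀPA = [-0.8512 0.4360]
A−BK = [2.5744 -2.7820; -0.5952 0.2561]
AᵀP(A−BK) = [29.1626 -30.5467; -30.5467 32.8166]
P' = Q + AᵀP(A−BK) = [39.1626 -33.5467; -33.5467 41.8166]
tr(P') = 80.9792


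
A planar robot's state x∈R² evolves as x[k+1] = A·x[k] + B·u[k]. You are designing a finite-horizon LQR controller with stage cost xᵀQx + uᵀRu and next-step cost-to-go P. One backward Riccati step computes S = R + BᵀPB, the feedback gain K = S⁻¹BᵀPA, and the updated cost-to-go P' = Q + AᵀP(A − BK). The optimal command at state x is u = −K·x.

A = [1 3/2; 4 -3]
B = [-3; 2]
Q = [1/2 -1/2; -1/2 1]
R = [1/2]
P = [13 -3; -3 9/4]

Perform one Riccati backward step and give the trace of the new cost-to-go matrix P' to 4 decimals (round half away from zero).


BᵀP = [-45.0000 13.5000]
S = R + BᵀPB = [1/2] + [162.0000] = [162.5000]
BᵀPA = [9.0000 -108.0000]
K = S⁻¹·BᵀPA = [0.0554 -0.6646]
A−BK = [1.1662 -0.4938; 3.8892 -1.6708]
AᵀP(A−BK) = [24.5015 -10.5185; -10.5185 4.7215]
P' = Q + AᵀP(A−BK) = [25.0015 -11.0185; -11.0185 5.7215]
tr(P') = 30.7231

30.7231


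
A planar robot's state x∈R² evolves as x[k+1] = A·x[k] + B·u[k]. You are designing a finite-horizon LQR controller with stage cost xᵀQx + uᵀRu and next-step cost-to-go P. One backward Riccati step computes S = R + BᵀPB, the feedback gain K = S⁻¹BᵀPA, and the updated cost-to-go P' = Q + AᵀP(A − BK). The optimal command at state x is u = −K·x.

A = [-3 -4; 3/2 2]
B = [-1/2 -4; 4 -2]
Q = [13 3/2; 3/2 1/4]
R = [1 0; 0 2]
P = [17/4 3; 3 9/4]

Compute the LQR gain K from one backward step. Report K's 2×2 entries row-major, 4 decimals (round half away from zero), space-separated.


0.2296 0.3062 0.4470 0.5960

BᵀP = [9.8750 7.5000; -23.0000 -16.5000]
S = R + BᵀPB = [1 0; 0 2] + [25.0625 -54.5000; -54.5000 125.0000] = [26.0625 -54.5000; -54.5000 127.0000]
BᵀPA = [-18.3750 -24.5000; 44.2500 59.0000]
K = S⁻¹·BᵀPA = [0.2296 0.3062; 0.4470 0.5960]
A−BK = [-1.0973 -1.4631; 1.4754 1.9672]
AᵀP(A−BK) = [0.7537 1.0049; 1.0049 1.3398]
P' = Q + AᵀP(A−BK) = [13.7537 2.5049; 2.5049 1.5898]
tr(P') = 15.3435


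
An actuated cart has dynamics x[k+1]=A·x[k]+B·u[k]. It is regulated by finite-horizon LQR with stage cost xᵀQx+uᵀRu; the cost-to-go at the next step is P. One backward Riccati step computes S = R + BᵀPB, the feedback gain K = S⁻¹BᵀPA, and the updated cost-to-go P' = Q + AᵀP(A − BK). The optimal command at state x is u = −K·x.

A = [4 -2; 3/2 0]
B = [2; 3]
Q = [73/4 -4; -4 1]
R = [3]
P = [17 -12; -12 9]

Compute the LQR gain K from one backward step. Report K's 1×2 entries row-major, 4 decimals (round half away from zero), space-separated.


-0.4375 0.5000

BᵀP = [-2.0000 3.0000]
S = R + BᵀPB = [3] + [5.0000] = [8.0000]
BᵀPA = [-3.5000 4.0000]
K = S⁻¹·BᵀPA = [-0.4375 0.5000]
A−BK = [4.8750 -3.0000; 2.8125 -1.5000]
AᵀP(A−BK) = [146.7188 -98.2500; -98.2500 66.0000]
P' = Q + AᵀP(A−BK) = [164.9688 -102.2500; -102.2500 67.0000]
tr(P') = 231.9688


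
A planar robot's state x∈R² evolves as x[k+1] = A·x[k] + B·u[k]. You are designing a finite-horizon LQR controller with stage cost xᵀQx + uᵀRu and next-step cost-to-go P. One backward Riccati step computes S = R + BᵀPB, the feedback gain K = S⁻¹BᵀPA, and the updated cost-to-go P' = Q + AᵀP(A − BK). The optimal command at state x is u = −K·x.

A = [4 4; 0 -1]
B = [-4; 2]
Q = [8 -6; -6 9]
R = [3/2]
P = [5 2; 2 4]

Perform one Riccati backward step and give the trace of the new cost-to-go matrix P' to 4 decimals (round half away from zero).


BᵀP = [-16.0000 0.0000]
S = R + BᵀPB = [3/2] + [64.0000] = [65.5000]
BᵀPA = [-64.0000 -64.0000]
K = S⁻¹·BᵀPA = [-0.9771 -0.9771]
A−BK = [0.0916 0.0916; 1.9542 0.9542]
AᵀP(A−BK) = [17.4656 9.4656; 9.4656 5.4656]
P' = Q + AᵀP(A−BK) = [25.4656 3.4656; 3.4656 14.4656]
tr(P') = 39.9313

39.9313


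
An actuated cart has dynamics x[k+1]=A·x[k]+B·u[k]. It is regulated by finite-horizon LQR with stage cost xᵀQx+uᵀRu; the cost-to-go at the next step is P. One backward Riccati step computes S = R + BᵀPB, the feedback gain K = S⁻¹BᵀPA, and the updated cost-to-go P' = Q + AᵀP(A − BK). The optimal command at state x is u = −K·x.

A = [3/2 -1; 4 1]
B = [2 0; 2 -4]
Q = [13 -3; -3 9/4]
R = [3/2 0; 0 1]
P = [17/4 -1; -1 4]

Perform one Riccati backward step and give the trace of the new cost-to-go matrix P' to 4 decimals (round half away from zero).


BᵀP = [6.5000 6.0000; 4.0000 -16.0000]
S = R + BᵀPB = [3/2 0; 0 1] + [25.0000 -24.0000; -24.0000 64.0000] = [26.5000 -24.0000; -24.0000 65.0000]
BᵀPA = [33.7500 -0.5000; -58.0000 -20.0000]
K = S⁻¹·BᵀPA = [0.6993 -0.4470; -0.6341 -0.4727]
A−BK = [0.1014 -0.1060; 0.0650 0.0031]
AᵀP(A−BK) = [1.1830 -0.2074; -0.2074 0.5716]
P' = Q + AᵀP(A−BK) = [14.1830 -3.2074; -3.2074 2.8216]
tr(P') = 17.0047

17.0047


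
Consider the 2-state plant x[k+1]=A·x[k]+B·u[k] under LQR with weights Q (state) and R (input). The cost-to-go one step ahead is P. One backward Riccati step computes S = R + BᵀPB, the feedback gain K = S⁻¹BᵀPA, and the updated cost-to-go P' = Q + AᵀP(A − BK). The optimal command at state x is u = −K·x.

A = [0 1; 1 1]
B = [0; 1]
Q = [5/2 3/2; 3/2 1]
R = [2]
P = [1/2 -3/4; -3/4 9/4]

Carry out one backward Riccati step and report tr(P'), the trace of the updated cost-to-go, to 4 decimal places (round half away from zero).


BᵀP = [-0.7500 2.2500]
S = R + BᵀPB = [2] + [2.2500] = [4.2500]
BᵀPA = [2.2500 1.5000]
K = S⁻¹·BᵀPA = [0.5294 0.3529]
A−BK = [0.0000 1.0000; 0.4706 0.6471]
AᵀP(A−BK) = [1.0588 0.7059; 0.7059 0.7206]
P' = Q + AᵀP(A−BK) = [3.5588 2.2059; 2.2059 1.7206]
tr(P') = 5.2794

5.2794


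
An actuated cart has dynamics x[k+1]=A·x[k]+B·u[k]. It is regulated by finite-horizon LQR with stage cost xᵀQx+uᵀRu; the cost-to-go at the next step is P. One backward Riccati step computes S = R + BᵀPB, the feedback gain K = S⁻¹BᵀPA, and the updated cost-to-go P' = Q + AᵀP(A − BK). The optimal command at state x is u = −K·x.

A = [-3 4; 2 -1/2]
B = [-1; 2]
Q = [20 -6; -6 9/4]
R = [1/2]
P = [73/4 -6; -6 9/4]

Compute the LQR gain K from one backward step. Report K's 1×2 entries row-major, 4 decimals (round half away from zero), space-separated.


BᵀP = [-30.2500 10.5000]
S = R + BᵀPB = [1/2] + [51.2500] = [51.7500]
BᵀPA = [111.7500 -126.2500]
K = S⁻¹·BᵀPA = [2.1594 -2.4396]
A−BK = [-0.8406 1.5604; -2.3188 4.3792]
AᵀP(A−BK) = [3.9348 -5.6232; -5.6232 8.5613]
P' = Q + AᵀP(A−BK) = [23.9348 -11.6232; -11.6232 10.8113]
tr(P') = 34.7461

2.1594 -2.4396


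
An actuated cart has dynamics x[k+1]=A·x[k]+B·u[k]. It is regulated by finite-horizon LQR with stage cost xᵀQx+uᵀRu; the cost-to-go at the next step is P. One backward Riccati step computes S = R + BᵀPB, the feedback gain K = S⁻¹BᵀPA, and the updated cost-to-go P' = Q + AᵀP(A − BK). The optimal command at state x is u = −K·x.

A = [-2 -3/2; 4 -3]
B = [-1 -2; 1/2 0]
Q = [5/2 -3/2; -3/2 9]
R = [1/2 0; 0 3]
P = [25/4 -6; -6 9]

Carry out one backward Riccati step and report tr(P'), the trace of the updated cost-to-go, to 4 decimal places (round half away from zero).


48.4471

BᵀP = [-9.2500 10.5000; -12.5000 12.0000]
S = R + BᵀPB = [1/2 0; 0 3] + [14.5000 18.5000; 18.5000 25.0000] = [15.0000 18.5000; 18.5000 28.0000]
BᵀPA = [60.5000 -17.6250; 73.0000 -17.2500]
K = S⁻¹·BᵀPA = [4.4180 -2.2428; -0.3119 0.8658]
A−BK = [1.7942 -2.0113; 1.7910 -1.8786]
AᵀP(A−BK) = [20.4791 -16.7629; -16.7629 16.4680]
P' = Q + AᵀP(A−BK) = [22.9791 -18.2629; -18.2629 25.4680]
tr(P') = 48.4471


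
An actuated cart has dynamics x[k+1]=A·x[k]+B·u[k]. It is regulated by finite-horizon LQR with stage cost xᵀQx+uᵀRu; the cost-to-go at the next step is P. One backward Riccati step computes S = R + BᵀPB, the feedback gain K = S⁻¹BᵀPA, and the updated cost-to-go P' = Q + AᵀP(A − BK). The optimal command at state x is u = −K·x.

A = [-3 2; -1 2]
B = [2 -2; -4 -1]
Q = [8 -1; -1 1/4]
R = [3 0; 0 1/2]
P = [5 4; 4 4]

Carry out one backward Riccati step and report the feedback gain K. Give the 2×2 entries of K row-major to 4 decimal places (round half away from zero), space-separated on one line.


BᵀP = [-6.0000 -8.0000; -14.0000 -12.0000]
S = R + BᵀPB = [3 0; 0 1/2] + [20.0000 20.0000; 20.0000 40.0000] = [23.0000 20.0000; 20.0000 40.5000]
BᵀPA = [26.0000 -28.0000; 54.0000 -52.0000]
K = S⁻¹·BᵀPA = [-0.0508 -0.1769; 1.3584 -1.1966]
A−BK = [-0.1816 -0.0395; 0.1552 0.0960]
AᵀP(A−BK) = [0.9661 -0.7846; -0.7846 0.8241]
P' = Q + AᵀP(A−BK) = [8.9661 -1.7846; -1.7846 1.0741]
tr(P') = 10.0402

-0.0508 -0.1769 1.3584 -1.1966


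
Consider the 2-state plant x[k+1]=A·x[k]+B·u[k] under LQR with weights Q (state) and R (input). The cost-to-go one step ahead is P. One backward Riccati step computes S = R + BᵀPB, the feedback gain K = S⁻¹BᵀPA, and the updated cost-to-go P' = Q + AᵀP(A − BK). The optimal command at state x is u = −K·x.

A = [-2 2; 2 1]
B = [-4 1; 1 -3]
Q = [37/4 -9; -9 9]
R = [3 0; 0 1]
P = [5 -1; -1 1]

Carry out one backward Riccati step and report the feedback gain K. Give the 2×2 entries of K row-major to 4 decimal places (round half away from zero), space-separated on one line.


BᵀP = [-21.0000 5.0000; 8.0000 -4.0000]
S = R + BᵀPB = [3 0; 0 1] + [89.0000 -36.0000; -36.0000 20.0000] = [92.0000 -36.0000; -36.0000 21.0000]
BᵀPA = [52.0000 -37.0000; -24.0000 12.0000]
K = S⁻¹·BᵀPA = [0.3585 -0.5425; -0.5283 -0.3585]
A−BK = [-0.0377 0.1887; 0.0566 0.4670]
AᵀP(A−BK) = [0.6792 -0.3962; -0.3962 1.2311]
P' = Q + AᵀP(A−BK) = [9.9292 -9.3962; -9.3962 10.2311]
tr(P') = 20.1604

0.3585 -0.5425 -0.5283 -0.3585


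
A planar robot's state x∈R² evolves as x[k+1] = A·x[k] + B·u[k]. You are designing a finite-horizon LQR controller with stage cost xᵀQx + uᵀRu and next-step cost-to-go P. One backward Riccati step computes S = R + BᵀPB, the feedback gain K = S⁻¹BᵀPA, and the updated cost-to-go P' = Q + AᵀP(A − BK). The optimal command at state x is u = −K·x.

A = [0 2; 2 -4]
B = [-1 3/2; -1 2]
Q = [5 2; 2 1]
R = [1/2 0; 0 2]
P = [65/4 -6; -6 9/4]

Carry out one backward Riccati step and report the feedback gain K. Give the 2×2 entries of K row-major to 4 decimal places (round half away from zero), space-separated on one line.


0.8373 -3.9009 -0.2081 1.0405

BᵀP = [-10.2500 3.7500; 12.3750 -4.5000]
S = R + BᵀPB = [1/2 0; 0 2] + [6.5000 -7.8750; -7.8750 9.5625] = [7.0000 -7.8750; -7.8750 11.5625]
BᵀPA = [7.5000 -35.5000; -9.0000 42.7500]
K = S⁻¹·BᵀPA = [0.8373 -3.9009; -0.2081 1.0405]
A−BK = [1.1495 -3.4616; 3.2535 -9.9818]
AᵀP(A−BK) = [0.8472 -3.3790; -3.3790 14.0380]
P' = Q + AᵀP(A−BK) = [5.8472 -1.3790; -1.3790 15.0380]
tr(P') = 20.8852
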